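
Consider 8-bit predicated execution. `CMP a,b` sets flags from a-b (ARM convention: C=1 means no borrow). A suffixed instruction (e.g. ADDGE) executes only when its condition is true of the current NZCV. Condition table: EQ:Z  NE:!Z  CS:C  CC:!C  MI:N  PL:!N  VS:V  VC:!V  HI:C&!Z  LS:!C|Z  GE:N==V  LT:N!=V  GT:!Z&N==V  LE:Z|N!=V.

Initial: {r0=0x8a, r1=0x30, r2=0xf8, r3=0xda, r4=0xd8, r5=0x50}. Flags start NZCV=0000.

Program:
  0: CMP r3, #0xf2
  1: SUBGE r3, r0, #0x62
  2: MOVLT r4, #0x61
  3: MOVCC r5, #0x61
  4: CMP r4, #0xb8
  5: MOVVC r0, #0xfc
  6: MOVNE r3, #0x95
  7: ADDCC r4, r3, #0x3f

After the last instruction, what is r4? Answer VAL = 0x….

VAL = 0xd4

0: ✓ CMP  NZCV=1000
1: · SUBGE
2: ✓ MOVLT  r4←0x61
3: ✓ MOVCC  r5←0x61
4: ✓ CMP  NZCV=1001
5: · MOVVC
6: ✓ MOVNE  r3←0x95
7: ✓ ADDCC  r4←0xd4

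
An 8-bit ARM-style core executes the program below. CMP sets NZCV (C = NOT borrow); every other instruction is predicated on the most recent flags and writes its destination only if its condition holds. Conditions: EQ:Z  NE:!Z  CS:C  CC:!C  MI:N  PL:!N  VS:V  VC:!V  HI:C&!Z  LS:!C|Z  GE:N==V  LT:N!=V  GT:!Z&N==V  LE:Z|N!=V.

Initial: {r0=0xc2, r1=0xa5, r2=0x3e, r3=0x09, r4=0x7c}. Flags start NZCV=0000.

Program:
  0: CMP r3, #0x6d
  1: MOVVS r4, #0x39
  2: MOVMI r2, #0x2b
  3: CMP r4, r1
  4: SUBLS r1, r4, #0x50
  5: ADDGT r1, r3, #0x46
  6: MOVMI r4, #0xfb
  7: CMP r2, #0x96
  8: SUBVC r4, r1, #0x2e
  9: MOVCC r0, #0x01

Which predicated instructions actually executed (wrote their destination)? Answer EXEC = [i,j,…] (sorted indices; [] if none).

EXEC = [2,4,5,6,9]

[0] flags=1000 → (cmp)
[1] flags=1000 VS?F → skip
[2] flags=1000 MI?T → r2=0x2b
[3] flags=1001 → (cmp)
[4] flags=1001 LS?T → r1=0x2c
[5] flags=1001 GT?T → r1=0x4f
[6] flags=1001 MI?T → r4=0xfb
[7] flags=1001 → (cmp)
[8] flags=1001 VC?F → skip
[9] flags=1001 CC?T → r0=0x01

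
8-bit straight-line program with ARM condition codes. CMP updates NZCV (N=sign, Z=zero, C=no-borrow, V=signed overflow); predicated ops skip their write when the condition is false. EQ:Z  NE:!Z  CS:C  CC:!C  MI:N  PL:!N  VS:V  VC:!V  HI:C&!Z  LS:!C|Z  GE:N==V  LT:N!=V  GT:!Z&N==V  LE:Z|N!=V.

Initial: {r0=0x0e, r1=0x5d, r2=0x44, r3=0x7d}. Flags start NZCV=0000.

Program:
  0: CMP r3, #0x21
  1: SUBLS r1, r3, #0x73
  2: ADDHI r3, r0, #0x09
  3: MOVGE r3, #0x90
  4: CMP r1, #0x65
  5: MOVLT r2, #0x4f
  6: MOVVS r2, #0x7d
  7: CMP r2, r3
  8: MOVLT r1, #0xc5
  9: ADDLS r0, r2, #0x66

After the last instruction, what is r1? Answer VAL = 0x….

0: ✓ CMP  NZCV=0010
1: · SUBLS
2: ✓ ADDHI  r3←0x17
3: ✓ MOVGE  r3←0x90
4: ✓ CMP  NZCV=1000
5: ✓ MOVLT  r2←0x4f
6: · MOVVS
7: ✓ CMP  NZCV=1001
8: · MOVLT
9: ✓ ADDLS  r0←0xb5

VAL = 0x5d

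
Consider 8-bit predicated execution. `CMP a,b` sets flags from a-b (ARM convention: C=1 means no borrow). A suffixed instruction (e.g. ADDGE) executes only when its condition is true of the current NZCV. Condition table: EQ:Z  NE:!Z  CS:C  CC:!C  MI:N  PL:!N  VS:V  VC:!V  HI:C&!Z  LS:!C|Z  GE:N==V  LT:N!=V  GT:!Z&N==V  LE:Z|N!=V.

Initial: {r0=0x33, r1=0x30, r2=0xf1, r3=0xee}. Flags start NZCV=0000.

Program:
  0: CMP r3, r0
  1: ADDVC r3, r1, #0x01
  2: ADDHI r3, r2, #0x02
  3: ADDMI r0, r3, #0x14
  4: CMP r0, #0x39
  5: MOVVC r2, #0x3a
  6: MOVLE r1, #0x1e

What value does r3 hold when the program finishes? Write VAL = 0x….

VAL = 0xf3

0: ✓ CMP  NZCV=1010
1: ✓ ADDVC  r3←0x31
2: ✓ ADDHI  r3←0xf3
3: ✓ ADDMI  r0←0x07
4: ✓ CMP  NZCV=1000
5: ✓ MOVVC  r2←0x3a
6: ✓ MOVLE  r1←0x1e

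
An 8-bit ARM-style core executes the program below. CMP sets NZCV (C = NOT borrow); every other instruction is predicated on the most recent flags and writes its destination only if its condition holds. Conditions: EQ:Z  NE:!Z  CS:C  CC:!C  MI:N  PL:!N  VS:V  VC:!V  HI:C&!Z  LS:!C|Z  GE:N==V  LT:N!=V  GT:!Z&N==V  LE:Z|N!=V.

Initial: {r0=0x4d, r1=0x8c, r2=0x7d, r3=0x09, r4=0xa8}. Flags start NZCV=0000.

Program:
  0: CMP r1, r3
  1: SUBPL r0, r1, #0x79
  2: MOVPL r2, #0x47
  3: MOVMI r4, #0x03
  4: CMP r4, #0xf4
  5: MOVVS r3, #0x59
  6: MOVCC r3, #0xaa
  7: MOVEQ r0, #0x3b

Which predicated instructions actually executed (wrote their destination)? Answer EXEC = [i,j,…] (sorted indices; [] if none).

[0] flags=1010 → (cmp)
[1] flags=1010 PL?F → skip
[2] flags=1010 PL?F → skip
[3] flags=1010 MI?T → r4=0x03
[4] flags=0000 → (cmp)
[5] flags=0000 VS?F → skip
[6] flags=0000 CC?T → r3=0xaa
[7] flags=0000 EQ?F → skip

EXEC = [3,6]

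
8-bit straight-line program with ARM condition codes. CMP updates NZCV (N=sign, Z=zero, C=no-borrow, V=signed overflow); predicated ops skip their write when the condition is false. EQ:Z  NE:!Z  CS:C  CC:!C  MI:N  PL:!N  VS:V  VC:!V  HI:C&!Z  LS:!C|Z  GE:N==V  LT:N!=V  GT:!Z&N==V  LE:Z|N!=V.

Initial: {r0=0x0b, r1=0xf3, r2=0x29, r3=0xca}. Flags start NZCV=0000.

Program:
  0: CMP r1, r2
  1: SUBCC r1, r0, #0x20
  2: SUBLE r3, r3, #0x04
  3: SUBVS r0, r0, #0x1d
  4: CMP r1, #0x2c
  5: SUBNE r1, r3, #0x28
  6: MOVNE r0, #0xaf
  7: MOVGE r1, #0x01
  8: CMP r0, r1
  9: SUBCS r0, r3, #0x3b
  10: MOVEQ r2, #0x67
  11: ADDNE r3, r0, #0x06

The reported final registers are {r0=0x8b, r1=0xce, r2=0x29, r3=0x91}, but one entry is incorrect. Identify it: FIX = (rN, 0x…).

FIX = (r1, 0x9e)

0: ✓ CMP  NZCV=1010
1: · SUBCC
2: ✓ SUBLE  r3←0xc6
3: · SUBVS
4: ✓ CMP  NZCV=1010
5: ✓ SUBNE  r1←0x9e
6: ✓ MOVNE  r0←0xaf
7: · MOVGE
8: ✓ CMP  NZCV=0010
9: ✓ SUBCS  r0←0x8b
10: · MOVEQ
11: ✓ ADDNE  r3←0x91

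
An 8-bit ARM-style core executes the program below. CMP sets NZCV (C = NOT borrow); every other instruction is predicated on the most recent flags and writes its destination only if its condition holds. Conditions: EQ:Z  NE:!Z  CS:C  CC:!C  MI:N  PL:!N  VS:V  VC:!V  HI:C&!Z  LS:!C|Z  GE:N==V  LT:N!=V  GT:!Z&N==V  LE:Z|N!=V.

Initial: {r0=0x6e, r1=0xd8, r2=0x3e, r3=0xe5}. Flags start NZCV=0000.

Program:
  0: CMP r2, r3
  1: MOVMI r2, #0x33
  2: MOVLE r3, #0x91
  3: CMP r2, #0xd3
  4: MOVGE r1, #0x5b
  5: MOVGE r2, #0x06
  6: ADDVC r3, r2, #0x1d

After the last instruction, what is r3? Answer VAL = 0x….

VAL = 0x23

[0] flags=0000 → (cmp)
[1] flags=0000 MI?F → skip
[2] flags=0000 LE?F → skip
[3] flags=0000 → (cmp)
[4] flags=0000 GE?T → r1=0x5b
[5] flags=0000 GE?T → r2=0x06
[6] flags=0000 VC?T → r3=0x23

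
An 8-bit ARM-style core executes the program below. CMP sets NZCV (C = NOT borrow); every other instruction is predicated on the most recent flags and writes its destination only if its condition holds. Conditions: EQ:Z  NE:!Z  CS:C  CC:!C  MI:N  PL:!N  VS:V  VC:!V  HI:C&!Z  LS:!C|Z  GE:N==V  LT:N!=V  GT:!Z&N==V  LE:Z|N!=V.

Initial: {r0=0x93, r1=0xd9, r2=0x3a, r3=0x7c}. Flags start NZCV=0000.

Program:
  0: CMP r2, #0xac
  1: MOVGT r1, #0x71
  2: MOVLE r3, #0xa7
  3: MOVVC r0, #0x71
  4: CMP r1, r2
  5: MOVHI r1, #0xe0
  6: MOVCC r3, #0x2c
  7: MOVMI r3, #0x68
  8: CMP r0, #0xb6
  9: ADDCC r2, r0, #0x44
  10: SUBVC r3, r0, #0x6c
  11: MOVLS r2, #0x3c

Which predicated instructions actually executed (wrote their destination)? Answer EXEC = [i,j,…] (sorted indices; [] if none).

[0] flags=1001 → (cmp)
[1] flags=1001 GT?T → r1=0x71
[2] flags=1001 LE?F → skip
[3] flags=1001 VC?F → skip
[4] flags=0010 → (cmp)
[5] flags=0010 HI?T → r1=0xe0
[6] flags=0010 CC?F → skip
[7] flags=0010 MI?F → skip
[8] flags=1000 → (cmp)
[9] flags=1000 CC?T → r2=0xd7
[10] flags=1000 VC?T → r3=0x27
[11] flags=1000 LS?T → r2=0x3c

EXEC = [1,5,9,10,11]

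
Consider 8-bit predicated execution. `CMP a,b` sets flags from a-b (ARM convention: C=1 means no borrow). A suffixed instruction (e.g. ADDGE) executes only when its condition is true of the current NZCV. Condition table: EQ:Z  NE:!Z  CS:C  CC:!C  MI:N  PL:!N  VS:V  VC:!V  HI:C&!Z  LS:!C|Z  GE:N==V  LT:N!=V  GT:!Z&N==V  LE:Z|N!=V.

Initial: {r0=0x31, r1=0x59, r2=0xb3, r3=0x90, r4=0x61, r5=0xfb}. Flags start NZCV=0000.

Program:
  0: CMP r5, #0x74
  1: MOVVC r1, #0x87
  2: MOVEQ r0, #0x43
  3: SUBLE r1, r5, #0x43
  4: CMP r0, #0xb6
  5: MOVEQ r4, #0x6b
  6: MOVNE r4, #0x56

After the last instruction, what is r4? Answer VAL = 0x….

VAL = 0x56

0: ✓ CMP  NZCV=1010
1: ✓ MOVVC  r1←0x87
2: · MOVEQ
3: ✓ SUBLE  r1←0xb8
4: ✓ CMP  NZCV=0000
5: · MOVEQ
6: ✓ MOVNE  r4←0x56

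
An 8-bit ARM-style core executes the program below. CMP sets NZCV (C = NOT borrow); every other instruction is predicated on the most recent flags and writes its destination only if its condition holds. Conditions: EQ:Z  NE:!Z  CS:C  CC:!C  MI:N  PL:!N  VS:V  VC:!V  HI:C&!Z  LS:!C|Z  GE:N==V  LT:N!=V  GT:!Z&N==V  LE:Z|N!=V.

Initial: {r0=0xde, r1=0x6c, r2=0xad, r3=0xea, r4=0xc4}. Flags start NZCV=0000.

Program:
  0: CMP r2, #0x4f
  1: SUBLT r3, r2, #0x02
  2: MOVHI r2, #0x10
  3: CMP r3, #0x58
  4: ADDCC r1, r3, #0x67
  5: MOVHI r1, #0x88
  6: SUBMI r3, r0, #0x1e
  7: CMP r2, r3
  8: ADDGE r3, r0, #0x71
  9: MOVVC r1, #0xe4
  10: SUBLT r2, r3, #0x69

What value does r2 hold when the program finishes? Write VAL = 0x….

[0] flags=0011 → (cmp)
[1] flags=0011 LT?T → r3=0xab
[2] flags=0011 HI?T → r2=0x10
[3] flags=0011 → (cmp)
[4] flags=0011 CC?F → skip
[5] flags=0011 HI?T → r1=0x88
[6] flags=0011 MI?F → skip
[7] flags=0000 → (cmp)
[8] flags=0000 GE?T → r3=0x4f
[9] flags=0000 VC?T → r1=0xe4
[10] flags=0000 LT?F → skip

VAL = 0x10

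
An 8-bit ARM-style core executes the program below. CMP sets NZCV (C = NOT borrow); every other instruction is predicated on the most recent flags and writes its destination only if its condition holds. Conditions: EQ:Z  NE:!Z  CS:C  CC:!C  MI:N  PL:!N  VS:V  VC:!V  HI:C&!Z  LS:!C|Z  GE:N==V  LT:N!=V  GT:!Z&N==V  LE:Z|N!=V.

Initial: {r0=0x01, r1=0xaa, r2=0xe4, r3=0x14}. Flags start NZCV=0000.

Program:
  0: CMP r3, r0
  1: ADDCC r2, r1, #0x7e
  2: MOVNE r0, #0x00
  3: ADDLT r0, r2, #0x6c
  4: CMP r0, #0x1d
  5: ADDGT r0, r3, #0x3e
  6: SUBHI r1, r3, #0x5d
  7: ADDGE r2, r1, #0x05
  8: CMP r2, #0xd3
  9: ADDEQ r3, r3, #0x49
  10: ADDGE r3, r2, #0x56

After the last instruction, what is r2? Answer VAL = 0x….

[0] flags=0010 → (cmp)
[1] flags=0010 CC?F → skip
[2] flags=0010 NE?T → r0=0x00
[3] flags=0010 LT?F → skip
[4] flags=1000 → (cmp)
[5] flags=1000 GT?F → skip
[6] flags=1000 HI?F → skip
[7] flags=1000 GE?F → skip
[8] flags=0010 → (cmp)
[9] flags=0010 EQ?F → skip
[10] flags=0010 GE?T → r3=0x3a

VAL = 0xe4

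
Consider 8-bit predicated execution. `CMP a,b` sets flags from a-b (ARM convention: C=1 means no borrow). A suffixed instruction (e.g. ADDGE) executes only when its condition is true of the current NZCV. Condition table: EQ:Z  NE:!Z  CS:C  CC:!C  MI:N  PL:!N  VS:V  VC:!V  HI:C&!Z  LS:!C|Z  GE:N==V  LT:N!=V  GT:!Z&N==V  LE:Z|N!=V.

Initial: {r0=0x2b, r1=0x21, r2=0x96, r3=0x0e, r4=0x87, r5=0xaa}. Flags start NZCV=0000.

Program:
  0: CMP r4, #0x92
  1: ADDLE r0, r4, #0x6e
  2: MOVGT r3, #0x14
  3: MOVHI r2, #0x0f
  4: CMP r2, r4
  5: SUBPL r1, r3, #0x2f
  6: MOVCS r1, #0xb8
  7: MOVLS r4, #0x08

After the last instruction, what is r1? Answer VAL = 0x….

0: ✓ CMP  NZCV=1000
1: ✓ ADDLE  r0←0xf5
2: · MOVGT
3: · MOVHI
4: ✓ CMP  NZCV=0010
5: ✓ SUBPL  r1←0xdf
6: ✓ MOVCS  r1←0xb8
7: · MOVLS

VAL = 0xb8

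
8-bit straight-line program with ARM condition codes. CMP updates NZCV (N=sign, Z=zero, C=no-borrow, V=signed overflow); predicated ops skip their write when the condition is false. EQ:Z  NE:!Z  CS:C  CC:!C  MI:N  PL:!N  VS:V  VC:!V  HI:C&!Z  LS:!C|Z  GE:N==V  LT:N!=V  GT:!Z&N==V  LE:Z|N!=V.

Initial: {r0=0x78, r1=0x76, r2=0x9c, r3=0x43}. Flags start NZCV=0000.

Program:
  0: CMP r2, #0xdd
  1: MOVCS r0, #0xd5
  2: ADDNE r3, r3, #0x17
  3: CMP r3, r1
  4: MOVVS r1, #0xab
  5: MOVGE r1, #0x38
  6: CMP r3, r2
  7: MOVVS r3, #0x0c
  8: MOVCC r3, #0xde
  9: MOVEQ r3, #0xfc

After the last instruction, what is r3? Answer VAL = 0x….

VAL = 0xde

0: ✓ CMP  NZCV=1000
1: · MOVCS
2: ✓ ADDNE  r3←0x5a
3: ✓ CMP  NZCV=1000
4: · MOVVS
5: · MOVGE
6: ✓ CMP  NZCV=1001
7: ✓ MOVVS  r3←0x0c
8: ✓ MOVCC  r3←0xde
9: · MOVEQ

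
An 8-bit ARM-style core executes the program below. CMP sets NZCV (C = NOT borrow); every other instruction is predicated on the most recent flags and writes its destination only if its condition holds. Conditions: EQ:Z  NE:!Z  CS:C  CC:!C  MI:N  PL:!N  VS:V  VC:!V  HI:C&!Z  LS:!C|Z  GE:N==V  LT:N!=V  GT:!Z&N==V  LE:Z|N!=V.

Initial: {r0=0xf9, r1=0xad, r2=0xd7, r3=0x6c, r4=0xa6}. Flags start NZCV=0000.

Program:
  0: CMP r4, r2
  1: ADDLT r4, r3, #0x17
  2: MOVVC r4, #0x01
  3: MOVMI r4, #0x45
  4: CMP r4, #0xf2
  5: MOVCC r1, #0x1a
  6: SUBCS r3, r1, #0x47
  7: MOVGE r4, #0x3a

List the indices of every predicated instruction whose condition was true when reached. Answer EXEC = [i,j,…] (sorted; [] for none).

EXEC = [1,2,3,5,7]

0: ✓ CMP  NZCV=1000
1: ✓ ADDLT  r4←0x83
2: ✓ MOVVC  r4←0x01
3: ✓ MOVMI  r4←0x45
4: ✓ CMP  NZCV=0000
5: ✓ MOVCC  r1←0x1a
6: · SUBCS
7: ✓ MOVGE  r4←0x3a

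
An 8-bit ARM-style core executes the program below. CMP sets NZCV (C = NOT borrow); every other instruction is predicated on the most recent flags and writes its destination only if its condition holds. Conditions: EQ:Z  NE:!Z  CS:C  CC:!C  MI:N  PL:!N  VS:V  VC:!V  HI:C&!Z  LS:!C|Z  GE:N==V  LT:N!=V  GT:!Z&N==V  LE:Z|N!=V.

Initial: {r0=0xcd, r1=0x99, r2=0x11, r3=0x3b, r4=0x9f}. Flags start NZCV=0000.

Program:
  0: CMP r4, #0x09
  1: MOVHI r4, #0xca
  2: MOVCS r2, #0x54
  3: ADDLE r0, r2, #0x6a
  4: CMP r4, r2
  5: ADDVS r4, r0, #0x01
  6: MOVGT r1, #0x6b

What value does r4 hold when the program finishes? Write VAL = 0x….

VAL = 0xbf

0: ✓ CMP  NZCV=1010
1: ✓ MOVHI  r4←0xca
2: ✓ MOVCS  r2←0x54
3: ✓ ADDLE  r0←0xbe
4: ✓ CMP  NZCV=0011
5: ✓ ADDVS  r4←0xbf
6: · MOVGT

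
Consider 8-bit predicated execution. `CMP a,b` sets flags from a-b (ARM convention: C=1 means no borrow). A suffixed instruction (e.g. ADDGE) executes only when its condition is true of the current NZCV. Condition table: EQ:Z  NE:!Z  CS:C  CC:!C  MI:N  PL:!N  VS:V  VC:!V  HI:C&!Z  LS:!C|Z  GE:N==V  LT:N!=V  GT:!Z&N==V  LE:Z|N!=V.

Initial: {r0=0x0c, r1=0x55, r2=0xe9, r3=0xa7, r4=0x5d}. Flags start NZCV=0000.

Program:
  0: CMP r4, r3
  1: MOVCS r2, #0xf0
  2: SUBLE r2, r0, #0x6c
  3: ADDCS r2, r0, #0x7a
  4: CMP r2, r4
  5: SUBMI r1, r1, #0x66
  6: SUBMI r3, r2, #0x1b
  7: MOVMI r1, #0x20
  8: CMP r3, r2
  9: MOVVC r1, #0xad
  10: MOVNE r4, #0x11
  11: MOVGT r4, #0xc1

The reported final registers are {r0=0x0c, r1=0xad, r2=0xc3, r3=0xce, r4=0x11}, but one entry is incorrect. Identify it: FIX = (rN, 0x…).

FIX = (r2, 0xe9)

[0] flags=1001 → (cmp)
[1] flags=1001 CS?F → skip
[2] flags=1001 LE?F → skip
[3] flags=1001 CS?F → skip
[4] flags=1010 → (cmp)
[5] flags=1010 MI?T → r1=0xef
[6] flags=1010 MI?T → r3=0xce
[7] flags=1010 MI?T → r1=0x20
[8] flags=1000 → (cmp)
[9] flags=1000 VC?T → r1=0xad
[10] flags=1000 NE?T → r4=0x11
[11] flags=1000 GT?F → skip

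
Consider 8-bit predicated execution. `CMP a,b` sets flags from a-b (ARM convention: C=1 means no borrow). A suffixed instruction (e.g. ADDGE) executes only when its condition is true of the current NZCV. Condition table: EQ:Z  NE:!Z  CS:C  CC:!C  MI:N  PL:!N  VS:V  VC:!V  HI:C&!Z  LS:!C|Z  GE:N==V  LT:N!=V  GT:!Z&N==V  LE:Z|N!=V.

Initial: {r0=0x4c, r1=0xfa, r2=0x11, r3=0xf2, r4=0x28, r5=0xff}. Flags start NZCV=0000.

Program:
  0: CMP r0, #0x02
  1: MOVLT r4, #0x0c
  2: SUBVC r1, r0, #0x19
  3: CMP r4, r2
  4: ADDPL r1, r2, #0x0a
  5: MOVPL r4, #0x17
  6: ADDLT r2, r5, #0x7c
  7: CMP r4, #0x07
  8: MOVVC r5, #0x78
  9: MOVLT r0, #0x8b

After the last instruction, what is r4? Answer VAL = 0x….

VAL = 0x17

[0] flags=0010 → (cmp)
[1] flags=0010 LT?F → skip
[2] flags=0010 VC?T → r1=0x33
[3] flags=0010 → (cmp)
[4] flags=0010 PL?T → r1=0x1b
[5] flags=0010 PL?T → r4=0x17
[6] flags=0010 LT?F → skip
[7] flags=0010 → (cmp)
[8] flags=0010 VC?T → r5=0x78
[9] flags=0010 LT?F → skip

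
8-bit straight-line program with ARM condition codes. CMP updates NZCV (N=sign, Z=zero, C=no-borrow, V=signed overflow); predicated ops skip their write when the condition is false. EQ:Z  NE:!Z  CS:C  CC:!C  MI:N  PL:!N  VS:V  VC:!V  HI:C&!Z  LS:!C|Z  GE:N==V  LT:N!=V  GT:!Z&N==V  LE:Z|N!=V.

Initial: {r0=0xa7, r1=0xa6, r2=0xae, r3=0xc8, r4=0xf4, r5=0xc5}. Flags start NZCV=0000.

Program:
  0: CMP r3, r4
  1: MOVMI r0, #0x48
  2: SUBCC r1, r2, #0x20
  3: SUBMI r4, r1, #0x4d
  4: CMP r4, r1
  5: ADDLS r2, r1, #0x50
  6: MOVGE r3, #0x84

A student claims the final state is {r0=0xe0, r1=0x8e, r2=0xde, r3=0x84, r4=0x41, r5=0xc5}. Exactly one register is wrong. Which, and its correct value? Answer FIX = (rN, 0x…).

FIX = (r0, 0x48)

0: ✓ CMP  NZCV=1000
1: ✓ MOVMI  r0←0x48
2: ✓ SUBCC  r1←0x8e
3: ✓ SUBMI  r4←0x41
4: ✓ CMP  NZCV=1001
5: ✓ ADDLS  r2←0xde
6: ✓ MOVGE  r3←0x84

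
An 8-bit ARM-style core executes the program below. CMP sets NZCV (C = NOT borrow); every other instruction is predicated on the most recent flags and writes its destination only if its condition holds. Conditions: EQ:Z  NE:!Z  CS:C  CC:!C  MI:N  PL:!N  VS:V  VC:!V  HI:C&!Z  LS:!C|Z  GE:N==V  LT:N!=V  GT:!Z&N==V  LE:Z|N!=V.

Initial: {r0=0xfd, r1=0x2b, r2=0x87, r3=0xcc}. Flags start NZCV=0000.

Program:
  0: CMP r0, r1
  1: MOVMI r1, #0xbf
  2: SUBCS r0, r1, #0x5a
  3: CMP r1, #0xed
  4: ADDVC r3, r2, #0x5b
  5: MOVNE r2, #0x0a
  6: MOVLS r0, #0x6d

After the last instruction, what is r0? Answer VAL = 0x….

[0] flags=1010 → (cmp)
[1] flags=1010 MI?T → r1=0xbf
[2] flags=1010 CS?T → r0=0x65
[3] flags=1000 → (cmp)
[4] flags=1000 VC?T → r3=0xe2
[5] flags=1000 NE?T → r2=0x0a
[6] flags=1000 LS?T → r0=0x6d

VAL = 0x6d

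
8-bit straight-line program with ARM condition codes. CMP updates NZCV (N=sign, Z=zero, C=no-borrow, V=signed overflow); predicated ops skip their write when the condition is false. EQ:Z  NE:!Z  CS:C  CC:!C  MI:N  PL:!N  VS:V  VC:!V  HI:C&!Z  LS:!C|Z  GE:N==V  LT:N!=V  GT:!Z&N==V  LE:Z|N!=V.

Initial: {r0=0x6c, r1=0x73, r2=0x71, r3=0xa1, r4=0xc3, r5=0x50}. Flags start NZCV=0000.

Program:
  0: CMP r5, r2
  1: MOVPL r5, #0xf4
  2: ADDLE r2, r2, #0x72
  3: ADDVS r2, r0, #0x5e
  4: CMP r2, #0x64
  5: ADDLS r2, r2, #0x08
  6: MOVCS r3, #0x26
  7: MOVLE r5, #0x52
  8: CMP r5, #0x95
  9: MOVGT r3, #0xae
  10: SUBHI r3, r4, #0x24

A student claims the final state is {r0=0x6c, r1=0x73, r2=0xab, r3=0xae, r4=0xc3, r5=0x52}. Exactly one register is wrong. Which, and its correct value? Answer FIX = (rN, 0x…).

FIX = (r2, 0xe3)

0: ✓ CMP  NZCV=1000
1: · MOVPL
2: ✓ ADDLE  r2←0xe3
3: · ADDVS
4: ✓ CMP  NZCV=0011
5: · ADDLS
6: ✓ MOVCS  r3←0x26
7: ✓ MOVLE  r5←0x52
8: ✓ CMP  NZCV=1001
9: ✓ MOVGT  r3←0xae
10: · SUBHI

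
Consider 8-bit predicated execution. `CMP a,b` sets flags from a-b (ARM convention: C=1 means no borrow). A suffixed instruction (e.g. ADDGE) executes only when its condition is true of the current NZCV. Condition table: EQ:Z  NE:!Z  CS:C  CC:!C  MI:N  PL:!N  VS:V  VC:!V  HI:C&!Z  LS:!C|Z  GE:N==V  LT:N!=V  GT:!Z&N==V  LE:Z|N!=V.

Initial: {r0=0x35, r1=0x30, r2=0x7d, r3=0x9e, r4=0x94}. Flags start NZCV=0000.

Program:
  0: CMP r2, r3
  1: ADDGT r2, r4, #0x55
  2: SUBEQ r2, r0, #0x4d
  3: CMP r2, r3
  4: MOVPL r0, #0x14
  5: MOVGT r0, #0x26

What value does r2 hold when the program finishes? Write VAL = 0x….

VAL = 0xe9

[0] flags=1001 → (cmp)
[1] flags=1001 GT?T → r2=0xe9
[2] flags=1001 EQ?F → skip
[3] flags=0010 → (cmp)
[4] flags=0010 PL?T → r0=0x14
[5] flags=0010 GT?T → r0=0x26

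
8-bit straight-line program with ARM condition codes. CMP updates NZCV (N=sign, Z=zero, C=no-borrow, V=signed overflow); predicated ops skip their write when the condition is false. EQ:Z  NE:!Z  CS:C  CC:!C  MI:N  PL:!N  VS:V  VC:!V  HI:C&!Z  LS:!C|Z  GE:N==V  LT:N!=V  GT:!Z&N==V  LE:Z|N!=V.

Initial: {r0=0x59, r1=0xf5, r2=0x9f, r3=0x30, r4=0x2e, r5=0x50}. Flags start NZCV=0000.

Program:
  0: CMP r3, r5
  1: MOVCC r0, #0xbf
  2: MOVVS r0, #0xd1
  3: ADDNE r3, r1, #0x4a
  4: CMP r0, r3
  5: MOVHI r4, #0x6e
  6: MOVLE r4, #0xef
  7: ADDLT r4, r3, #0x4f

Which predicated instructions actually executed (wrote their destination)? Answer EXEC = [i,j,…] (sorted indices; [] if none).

EXEC = [1,3,5,6,7]

[0] flags=1000 → (cmp)
[1] flags=1000 CC?T → r0=0xbf
[2] flags=1000 VS?F → skip
[3] flags=1000 NE?T → r3=0x3f
[4] flags=1010 → (cmp)
[5] flags=1010 HI?T → r4=0x6e
[6] flags=1010 LE?T → r4=0xef
[7] flags=1010 LT?T → r4=0x8e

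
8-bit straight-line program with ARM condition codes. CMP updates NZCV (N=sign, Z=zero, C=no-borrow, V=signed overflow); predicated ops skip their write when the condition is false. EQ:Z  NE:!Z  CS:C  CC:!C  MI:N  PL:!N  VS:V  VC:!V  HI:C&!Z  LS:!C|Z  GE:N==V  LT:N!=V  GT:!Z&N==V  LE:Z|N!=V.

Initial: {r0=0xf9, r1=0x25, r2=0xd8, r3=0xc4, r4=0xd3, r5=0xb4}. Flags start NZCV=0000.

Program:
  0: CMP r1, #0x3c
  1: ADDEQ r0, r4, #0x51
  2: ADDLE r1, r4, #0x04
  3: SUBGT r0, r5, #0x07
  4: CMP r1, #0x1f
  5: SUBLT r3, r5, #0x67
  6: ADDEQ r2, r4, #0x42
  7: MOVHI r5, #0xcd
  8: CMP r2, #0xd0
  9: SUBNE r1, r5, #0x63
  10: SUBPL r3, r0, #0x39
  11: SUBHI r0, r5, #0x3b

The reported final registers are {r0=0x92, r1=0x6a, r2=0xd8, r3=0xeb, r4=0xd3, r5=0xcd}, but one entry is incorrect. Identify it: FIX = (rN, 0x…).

FIX = (r3, 0xc0)

0: ✓ CMP  NZCV=1000
1: · ADDEQ
2: ✓ ADDLE  r1←0xd7
3: · SUBGT
4: ✓ CMP  NZCV=1010
5: ✓ SUBLT  r3←0x4d
6: · ADDEQ
7: ✓ MOVHI  r5←0xcd
8: ✓ CMP  NZCV=0010
9: ✓ SUBNE  r1←0x6a
10: ✓ SUBPL  r3←0xc0
11: ✓ SUBHI  r0←0x92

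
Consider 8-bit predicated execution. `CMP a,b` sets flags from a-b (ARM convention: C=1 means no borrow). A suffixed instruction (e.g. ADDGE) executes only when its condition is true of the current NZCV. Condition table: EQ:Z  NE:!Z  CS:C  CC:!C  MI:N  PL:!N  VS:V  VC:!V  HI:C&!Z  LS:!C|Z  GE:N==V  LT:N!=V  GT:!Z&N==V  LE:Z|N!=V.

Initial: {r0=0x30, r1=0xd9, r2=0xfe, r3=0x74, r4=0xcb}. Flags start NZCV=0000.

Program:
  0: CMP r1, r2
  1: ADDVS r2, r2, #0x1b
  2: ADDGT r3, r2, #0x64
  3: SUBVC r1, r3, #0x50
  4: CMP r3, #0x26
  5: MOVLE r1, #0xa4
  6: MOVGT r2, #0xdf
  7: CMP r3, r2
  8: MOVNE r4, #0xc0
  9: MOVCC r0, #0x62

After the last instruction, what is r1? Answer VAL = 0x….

VAL = 0x24

[0] flags=1000 → (cmp)
[1] flags=1000 VS?F → skip
[2] flags=1000 GT?F → skip
[3] flags=1000 VC?T → r1=0x24
[4] flags=0010 → (cmp)
[5] flags=0010 LE?F → skip
[6] flags=0010 GT?T → r2=0xdf
[7] flags=1001 → (cmp)
[8] flags=1001 NE?T → r4=0xc0
[9] flags=1001 CC?T → r0=0x62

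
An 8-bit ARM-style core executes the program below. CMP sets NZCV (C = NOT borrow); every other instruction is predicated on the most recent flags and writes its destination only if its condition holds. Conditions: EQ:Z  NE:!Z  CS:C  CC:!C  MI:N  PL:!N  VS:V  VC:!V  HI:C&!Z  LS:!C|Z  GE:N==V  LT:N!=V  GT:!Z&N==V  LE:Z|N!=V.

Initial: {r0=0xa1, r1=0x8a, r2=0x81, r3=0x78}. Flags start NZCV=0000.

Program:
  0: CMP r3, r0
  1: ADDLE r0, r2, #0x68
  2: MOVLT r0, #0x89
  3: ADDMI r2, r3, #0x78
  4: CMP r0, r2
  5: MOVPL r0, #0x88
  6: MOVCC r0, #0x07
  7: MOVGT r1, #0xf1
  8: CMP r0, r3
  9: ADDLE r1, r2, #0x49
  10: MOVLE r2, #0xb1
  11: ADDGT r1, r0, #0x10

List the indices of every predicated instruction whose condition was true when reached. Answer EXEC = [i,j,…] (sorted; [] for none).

EXEC = [3,6,9,10]

0: ✓ CMP  NZCV=1001
1: · ADDLE
2: · MOVLT
3: ✓ ADDMI  r2←0xf0
4: ✓ CMP  NZCV=1000
5: · MOVPL
6: ✓ MOVCC  r0←0x07
7: · MOVGT
8: ✓ CMP  NZCV=1000
9: ✓ ADDLE  r1←0x39
10: ✓ MOVLE  r2←0xb1
11: · ADDGT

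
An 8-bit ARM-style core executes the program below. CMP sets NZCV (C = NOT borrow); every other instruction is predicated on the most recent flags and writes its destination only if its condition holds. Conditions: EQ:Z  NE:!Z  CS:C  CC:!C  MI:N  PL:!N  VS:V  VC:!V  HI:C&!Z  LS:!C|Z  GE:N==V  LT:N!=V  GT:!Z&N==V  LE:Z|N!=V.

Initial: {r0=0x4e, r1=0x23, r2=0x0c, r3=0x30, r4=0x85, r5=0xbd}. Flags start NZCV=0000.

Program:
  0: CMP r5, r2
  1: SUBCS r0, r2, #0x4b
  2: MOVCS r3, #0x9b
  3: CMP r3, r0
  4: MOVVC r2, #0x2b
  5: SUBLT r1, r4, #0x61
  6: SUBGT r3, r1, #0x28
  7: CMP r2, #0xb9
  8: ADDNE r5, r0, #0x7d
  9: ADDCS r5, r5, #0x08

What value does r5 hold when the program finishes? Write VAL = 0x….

VAL = 0x3e

0: ✓ CMP  NZCV=1010
1: ✓ SUBCS  r0←0xc1
2: ✓ MOVCS  r3←0x9b
3: ✓ CMP  NZCV=1000
4: ✓ MOVVC  r2←0x2b
5: ✓ SUBLT  r1←0x24
6: · SUBGT
7: ✓ CMP  NZCV=0000
8: ✓ ADDNE  r5←0x3e
9: · ADDCS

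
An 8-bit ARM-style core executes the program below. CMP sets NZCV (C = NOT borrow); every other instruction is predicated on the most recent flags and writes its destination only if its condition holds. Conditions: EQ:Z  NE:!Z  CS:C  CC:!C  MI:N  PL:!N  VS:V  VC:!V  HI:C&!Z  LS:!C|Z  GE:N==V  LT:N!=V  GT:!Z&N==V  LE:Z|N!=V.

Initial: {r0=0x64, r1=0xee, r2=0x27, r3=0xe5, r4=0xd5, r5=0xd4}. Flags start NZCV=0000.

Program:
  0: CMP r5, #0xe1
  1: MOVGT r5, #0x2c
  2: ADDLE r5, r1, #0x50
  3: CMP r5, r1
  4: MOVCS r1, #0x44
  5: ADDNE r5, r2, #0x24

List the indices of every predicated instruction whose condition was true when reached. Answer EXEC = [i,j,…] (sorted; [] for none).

EXEC = [2,5]

0: ✓ CMP  NZCV=1000
1: · MOVGT
2: ✓ ADDLE  r5←0x3e
3: ✓ CMP  NZCV=0000
4: · MOVCS
5: ✓ ADDNE  r5←0x4b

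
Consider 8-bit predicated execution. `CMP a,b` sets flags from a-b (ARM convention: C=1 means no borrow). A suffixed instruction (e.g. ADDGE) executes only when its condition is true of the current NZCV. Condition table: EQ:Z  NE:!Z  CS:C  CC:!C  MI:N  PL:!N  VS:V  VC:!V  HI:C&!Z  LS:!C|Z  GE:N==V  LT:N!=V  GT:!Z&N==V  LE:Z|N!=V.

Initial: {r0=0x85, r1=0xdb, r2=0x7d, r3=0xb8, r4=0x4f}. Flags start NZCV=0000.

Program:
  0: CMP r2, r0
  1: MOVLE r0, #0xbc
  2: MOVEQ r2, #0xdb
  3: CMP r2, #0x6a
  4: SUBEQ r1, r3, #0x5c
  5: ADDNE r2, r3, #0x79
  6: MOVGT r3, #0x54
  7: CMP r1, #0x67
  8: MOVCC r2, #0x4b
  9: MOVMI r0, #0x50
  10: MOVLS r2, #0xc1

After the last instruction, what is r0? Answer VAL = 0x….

0: ✓ CMP  NZCV=1001
1: · MOVLE
2: · MOVEQ
3: ✓ CMP  NZCV=0010
4: · SUBEQ
5: ✓ ADDNE  r2←0x31
6: ✓ MOVGT  r3←0x54
7: ✓ CMP  NZCV=0011
8: · MOVCC
9: · MOVMI
10: · MOVLS

VAL = 0x85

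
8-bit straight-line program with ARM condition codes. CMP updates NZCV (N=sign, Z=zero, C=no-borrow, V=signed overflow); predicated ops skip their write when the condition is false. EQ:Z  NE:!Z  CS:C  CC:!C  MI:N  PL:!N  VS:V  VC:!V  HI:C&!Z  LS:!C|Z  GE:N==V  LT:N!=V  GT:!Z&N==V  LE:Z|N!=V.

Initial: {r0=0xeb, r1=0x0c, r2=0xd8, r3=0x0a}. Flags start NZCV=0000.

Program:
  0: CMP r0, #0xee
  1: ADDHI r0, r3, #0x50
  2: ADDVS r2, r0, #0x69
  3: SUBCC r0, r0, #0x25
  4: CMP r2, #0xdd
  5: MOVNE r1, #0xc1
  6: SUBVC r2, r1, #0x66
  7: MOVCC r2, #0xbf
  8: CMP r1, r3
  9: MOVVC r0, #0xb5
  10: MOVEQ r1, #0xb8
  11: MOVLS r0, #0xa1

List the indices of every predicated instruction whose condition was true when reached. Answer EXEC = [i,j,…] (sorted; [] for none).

0: ✓ CMP  NZCV=1000
1: · ADDHI
2: · ADDVS
3: ✓ SUBCC  r0←0xc6
4: ✓ CMP  NZCV=1000
5: ✓ MOVNE  r1←0xc1
6: ✓ SUBVC  r2←0x5b
7: ✓ MOVCC  r2←0xbf
8: ✓ CMP  NZCV=1010
9: ✓ MOVVC  r0←0xb5
10: · MOVEQ
11: · MOVLS

EXEC = [3,5,6,7,9]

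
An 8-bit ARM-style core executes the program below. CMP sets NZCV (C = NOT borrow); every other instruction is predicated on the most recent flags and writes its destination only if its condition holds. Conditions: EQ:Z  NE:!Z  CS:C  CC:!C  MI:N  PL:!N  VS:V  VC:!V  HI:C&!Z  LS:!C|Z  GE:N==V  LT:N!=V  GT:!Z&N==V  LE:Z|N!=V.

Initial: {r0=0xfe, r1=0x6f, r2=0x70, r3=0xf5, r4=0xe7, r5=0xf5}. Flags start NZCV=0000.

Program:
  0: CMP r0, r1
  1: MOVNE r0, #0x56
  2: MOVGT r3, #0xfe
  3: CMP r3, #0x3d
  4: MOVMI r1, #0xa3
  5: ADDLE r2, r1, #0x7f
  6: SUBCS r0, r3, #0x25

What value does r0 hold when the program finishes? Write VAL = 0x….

0: ✓ CMP  NZCV=1010
1: ✓ MOVNE  r0←0x56
2: · MOVGT
3: ✓ CMP  NZCV=1010
4: ✓ MOVMI  r1←0xa3
5: ✓ ADDLE  r2←0x22
6: ✓ SUBCS  r0←0xd0

VAL = 0xd0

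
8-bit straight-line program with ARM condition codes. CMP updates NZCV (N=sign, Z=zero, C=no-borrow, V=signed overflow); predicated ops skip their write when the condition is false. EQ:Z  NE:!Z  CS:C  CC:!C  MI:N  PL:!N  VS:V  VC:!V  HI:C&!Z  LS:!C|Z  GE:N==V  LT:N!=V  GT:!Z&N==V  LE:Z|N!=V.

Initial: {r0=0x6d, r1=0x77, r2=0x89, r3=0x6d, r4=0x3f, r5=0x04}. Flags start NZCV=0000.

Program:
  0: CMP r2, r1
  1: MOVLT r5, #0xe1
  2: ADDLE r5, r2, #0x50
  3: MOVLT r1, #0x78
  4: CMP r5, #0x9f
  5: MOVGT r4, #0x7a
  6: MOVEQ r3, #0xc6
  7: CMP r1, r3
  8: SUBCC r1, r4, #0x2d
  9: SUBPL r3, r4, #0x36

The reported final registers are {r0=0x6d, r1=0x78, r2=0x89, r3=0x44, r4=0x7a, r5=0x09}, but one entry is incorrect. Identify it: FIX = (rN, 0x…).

FIX = (r5, 0xd9)

0: ✓ CMP  NZCV=0011
1: ✓ MOVLT  r5←0xe1
2: ✓ ADDLE  r5←0xd9
3: ✓ MOVLT  r1←0x78
4: ✓ CMP  NZCV=0010
5: ✓ MOVGT  r4←0x7a
6: · MOVEQ
7: ✓ CMP  NZCV=0010
8: · SUBCC
9: ✓ SUBPL  r3←0x44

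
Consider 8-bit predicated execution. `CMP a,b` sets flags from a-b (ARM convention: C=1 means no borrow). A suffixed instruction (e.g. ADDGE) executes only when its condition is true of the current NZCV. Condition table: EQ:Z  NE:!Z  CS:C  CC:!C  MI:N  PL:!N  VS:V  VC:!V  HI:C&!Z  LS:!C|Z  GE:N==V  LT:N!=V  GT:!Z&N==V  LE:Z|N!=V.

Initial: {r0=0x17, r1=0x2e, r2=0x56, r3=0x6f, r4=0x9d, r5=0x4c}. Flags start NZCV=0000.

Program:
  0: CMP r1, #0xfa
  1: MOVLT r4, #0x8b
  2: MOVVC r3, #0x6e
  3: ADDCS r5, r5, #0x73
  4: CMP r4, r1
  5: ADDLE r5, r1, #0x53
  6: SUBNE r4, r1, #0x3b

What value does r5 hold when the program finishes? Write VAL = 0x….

VAL = 0x81

0: ✓ CMP  NZCV=0000
1: · MOVLT
2: ✓ MOVVC  r3←0x6e
3: · ADDCS
4: ✓ CMP  NZCV=0011
5: ✓ ADDLE  r5←0x81
6: ✓ SUBNE  r4←0xf3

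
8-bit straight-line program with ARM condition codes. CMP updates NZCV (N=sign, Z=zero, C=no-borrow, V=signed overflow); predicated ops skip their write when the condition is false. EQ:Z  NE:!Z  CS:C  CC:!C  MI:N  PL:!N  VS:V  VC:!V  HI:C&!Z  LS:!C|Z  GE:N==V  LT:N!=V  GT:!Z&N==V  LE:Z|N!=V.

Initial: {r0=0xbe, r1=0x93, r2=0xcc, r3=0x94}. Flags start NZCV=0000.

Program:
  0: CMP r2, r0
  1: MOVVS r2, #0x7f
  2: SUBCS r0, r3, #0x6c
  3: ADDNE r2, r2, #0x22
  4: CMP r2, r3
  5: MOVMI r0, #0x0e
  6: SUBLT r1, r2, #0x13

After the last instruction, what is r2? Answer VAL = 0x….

VAL = 0xee

[0] flags=0010 → (cmp)
[1] flags=0010 VS?F → skip
[2] flags=0010 CS?T → r0=0x28
[3] flags=0010 NE?T → r2=0xee
[4] flags=0010 → (cmp)
[5] flags=0010 MI?F → skip
[6] flags=0010 LT?F → skip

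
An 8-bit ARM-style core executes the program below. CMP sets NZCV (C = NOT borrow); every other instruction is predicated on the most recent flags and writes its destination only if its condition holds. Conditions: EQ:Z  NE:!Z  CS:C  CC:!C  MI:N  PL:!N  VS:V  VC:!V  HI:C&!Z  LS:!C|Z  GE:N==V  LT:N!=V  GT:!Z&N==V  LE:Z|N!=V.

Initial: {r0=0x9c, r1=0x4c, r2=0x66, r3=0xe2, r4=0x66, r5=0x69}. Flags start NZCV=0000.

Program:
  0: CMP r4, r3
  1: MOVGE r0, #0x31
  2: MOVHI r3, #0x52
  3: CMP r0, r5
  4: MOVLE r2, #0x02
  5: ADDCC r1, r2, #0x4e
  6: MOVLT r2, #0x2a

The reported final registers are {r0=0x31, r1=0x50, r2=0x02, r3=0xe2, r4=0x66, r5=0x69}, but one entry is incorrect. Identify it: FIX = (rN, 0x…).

FIX = (r2, 0x2a)

[0] flags=1001 → (cmp)
[1] flags=1001 GE?T → r0=0x31
[2] flags=1001 HI?F → skip
[3] flags=1000 → (cmp)
[4] flags=1000 LE?T → r2=0x02
[5] flags=1000 CC?T → r1=0x50
[6] flags=1000 LT?T → r2=0x2a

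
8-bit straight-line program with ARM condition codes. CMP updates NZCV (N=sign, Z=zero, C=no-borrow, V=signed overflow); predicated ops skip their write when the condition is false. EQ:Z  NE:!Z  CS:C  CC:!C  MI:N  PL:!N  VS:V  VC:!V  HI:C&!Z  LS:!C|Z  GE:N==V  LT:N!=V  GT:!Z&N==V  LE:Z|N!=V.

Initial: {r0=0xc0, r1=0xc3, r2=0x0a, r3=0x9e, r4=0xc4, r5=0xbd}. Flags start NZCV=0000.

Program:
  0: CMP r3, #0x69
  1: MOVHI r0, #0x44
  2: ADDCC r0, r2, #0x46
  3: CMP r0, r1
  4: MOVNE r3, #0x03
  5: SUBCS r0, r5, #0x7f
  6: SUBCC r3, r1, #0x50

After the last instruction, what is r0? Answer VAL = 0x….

0: ✓ CMP  NZCV=0011
1: ✓ MOVHI  r0←0x44
2: · ADDCC
3: ✓ CMP  NZCV=1001
4: ✓ MOVNE  r3←0x03
5: · SUBCS
6: ✓ SUBCC  r3←0x73

VAL = 0x44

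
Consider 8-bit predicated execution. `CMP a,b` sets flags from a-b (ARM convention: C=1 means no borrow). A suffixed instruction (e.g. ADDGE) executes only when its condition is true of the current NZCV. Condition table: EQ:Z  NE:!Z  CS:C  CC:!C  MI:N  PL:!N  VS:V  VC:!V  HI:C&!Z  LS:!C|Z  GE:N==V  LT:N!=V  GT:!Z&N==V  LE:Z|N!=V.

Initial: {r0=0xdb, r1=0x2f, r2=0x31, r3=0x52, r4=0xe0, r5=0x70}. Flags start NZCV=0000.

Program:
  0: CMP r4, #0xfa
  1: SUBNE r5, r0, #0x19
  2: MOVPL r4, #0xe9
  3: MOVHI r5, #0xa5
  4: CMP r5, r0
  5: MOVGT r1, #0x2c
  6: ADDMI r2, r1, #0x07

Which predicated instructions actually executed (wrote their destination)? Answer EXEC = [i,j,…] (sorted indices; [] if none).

[0] flags=1000 → (cmp)
[1] flags=1000 NE?T → r5=0xc2
[2] flags=1000 PL?F → skip
[3] flags=1000 HI?F → skip
[4] flags=1000 → (cmp)
[5] flags=1000 GT?F → skip
[6] flags=1000 MI?T → r2=0x36

EXEC = [1,6]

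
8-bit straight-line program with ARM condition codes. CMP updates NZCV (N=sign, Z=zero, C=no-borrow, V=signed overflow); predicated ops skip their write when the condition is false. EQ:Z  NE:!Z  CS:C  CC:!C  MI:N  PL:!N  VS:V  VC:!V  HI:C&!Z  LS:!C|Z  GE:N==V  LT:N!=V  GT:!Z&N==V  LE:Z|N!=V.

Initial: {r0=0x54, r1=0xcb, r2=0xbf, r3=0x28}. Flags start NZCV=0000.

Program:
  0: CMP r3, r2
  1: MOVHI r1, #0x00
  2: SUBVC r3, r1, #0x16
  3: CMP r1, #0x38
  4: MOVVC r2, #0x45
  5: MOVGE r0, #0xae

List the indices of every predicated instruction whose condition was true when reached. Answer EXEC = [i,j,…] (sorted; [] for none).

EXEC = [2,4]

0: ✓ CMP  NZCV=0000
1: · MOVHI
2: ✓ SUBVC  r3←0xb5
3: ✓ CMP  NZCV=1010
4: ✓ MOVVC  r2←0x45
5: · MOVGE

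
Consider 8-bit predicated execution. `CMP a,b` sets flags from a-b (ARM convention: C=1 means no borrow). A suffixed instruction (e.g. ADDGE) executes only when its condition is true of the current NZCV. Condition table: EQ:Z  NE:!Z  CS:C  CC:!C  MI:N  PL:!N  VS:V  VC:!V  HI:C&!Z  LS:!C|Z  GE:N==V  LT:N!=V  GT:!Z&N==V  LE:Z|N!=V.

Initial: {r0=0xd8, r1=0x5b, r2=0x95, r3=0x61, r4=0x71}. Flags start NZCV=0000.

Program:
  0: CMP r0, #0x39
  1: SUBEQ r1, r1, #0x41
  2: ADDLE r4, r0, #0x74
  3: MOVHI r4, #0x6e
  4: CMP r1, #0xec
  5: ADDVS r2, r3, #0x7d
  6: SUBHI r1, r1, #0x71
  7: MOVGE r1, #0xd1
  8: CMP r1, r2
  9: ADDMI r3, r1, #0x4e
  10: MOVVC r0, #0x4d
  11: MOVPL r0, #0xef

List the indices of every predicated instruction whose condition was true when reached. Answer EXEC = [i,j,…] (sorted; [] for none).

EXEC = [2,3,7,10,11]

0: ✓ CMP  NZCV=1010
1: · SUBEQ
2: ✓ ADDLE  r4←0x4c
3: ✓ MOVHI  r4←0x6e
4: ✓ CMP  NZCV=0000
5: · ADDVS
6: · SUBHI
7: ✓ MOVGE  r1←0xd1
8: ✓ CMP  NZCV=0010
9: · ADDMI
10: ✓ MOVVC  r0←0x4d
11: ✓ MOVPL  r0←0xef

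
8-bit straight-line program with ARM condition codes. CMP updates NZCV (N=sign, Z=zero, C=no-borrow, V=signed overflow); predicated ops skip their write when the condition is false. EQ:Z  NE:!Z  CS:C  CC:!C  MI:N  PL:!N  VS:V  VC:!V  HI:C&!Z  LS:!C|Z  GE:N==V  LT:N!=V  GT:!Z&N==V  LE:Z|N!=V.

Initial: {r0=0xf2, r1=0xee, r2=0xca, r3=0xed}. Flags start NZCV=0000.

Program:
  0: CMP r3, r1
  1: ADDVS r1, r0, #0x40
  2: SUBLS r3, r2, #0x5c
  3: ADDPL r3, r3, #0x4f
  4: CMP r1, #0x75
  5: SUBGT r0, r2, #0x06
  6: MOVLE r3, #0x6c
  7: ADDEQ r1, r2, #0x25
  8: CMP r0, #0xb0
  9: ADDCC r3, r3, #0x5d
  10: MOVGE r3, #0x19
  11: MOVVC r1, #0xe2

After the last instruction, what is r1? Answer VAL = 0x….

0: ✓ CMP  NZCV=1000
1: · ADDVS
2: ✓ SUBLS  r3←0x6e
3: · ADDPL
4: ✓ CMP  NZCV=0011
5: · SUBGT
6: ✓ MOVLE  r3←0x6c
7: · ADDEQ
8: ✓ CMP  NZCV=0010
9: · ADDCC
10: ✓ MOVGE  r3←0x19
11: ✓ MOVVC  r1←0xe2

VAL = 0xe2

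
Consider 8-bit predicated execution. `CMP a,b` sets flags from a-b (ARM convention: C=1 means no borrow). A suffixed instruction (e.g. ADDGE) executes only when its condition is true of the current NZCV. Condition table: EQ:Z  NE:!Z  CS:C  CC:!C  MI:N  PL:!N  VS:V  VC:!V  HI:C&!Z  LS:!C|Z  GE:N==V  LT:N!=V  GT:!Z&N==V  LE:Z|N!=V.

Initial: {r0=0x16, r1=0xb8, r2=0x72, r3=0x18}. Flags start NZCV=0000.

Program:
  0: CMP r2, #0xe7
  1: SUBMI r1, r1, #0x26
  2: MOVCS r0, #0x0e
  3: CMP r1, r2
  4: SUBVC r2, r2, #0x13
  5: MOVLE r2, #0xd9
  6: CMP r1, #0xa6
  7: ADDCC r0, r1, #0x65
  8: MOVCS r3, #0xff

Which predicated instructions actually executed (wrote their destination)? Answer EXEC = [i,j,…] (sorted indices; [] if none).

[0] flags=1001 → (cmp)
[1] flags=1001 MI?T → r1=0x92
[2] flags=1001 CS?F → skip
[3] flags=0011 → (cmp)
[4] flags=0011 VC?F → skip
[5] flags=0011 LE?T → r2=0xd9
[6] flags=1000 → (cmp)
[7] flags=1000 CC?T → r0=0xf7
[8] flags=1000 CS?F → skip

EXEC = [1,5,7]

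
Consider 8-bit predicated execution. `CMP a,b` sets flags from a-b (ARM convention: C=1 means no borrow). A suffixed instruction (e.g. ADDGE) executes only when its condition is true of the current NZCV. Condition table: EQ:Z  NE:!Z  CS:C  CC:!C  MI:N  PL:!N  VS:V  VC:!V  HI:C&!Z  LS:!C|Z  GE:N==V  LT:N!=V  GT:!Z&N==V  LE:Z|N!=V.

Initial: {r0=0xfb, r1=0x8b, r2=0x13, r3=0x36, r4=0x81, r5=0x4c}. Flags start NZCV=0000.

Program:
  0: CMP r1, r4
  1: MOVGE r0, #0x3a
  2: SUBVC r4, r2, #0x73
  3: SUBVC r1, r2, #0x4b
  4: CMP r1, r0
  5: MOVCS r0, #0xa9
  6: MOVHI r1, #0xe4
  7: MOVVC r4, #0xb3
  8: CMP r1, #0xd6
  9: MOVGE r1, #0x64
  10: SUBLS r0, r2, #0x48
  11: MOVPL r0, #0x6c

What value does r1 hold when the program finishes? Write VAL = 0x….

VAL = 0x64

0: ✓ CMP  NZCV=0010
1: ✓ MOVGE  r0←0x3a
2: ✓ SUBVC  r4←0xa0
3: ✓ SUBVC  r1←0xc8
4: ✓ CMP  NZCV=1010
5: ✓ MOVCS  r0←0xa9
6: ✓ MOVHI  r1←0xe4
7: ✓ MOVVC  r4←0xb3
8: ✓ CMP  NZCV=0010
9: ✓ MOVGE  r1←0x64
10: · SUBLS
11: ✓ MOVPL  r0←0x6c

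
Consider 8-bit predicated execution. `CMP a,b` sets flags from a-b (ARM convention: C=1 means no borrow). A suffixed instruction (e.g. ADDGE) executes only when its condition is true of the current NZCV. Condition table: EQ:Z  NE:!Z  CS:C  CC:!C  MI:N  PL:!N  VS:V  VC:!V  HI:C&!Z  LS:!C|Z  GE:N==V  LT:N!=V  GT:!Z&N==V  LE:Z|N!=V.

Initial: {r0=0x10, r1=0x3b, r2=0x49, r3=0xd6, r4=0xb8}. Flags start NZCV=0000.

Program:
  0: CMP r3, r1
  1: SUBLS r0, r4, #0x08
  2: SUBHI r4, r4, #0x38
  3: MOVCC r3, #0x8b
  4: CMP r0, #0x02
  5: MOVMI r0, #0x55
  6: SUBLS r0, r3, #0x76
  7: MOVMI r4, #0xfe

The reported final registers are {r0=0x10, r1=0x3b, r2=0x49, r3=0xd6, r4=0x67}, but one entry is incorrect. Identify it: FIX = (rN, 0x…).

0: ✓ CMP  NZCV=1010
1: · SUBLS
2: ✓ SUBHI  r4←0x80
3: · MOVCC
4: ✓ CMP  NZCV=0010
5: · MOVMI
6: · SUBLS
7: · MOVMI

FIX = (r4, 0x80)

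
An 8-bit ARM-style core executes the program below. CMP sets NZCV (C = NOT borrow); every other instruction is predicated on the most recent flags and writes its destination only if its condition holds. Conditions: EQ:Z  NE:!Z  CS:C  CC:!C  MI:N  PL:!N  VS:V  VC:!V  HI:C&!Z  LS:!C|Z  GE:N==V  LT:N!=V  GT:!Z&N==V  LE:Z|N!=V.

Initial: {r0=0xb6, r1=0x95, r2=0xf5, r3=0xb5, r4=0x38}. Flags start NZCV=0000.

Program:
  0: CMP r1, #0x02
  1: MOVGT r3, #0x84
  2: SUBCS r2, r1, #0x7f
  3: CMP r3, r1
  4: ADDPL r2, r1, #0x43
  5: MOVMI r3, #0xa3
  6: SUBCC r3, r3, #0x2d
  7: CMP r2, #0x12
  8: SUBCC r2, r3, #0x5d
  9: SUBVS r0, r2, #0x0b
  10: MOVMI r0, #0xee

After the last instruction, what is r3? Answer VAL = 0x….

0: ✓ CMP  NZCV=1010
1: · MOVGT
2: ✓ SUBCS  r2←0x16
3: ✓ CMP  NZCV=0010
4: ✓ ADDPL  r2←0xd8
5: · MOVMI
6: · SUBCC
7: ✓ CMP  NZCV=1010
8: · SUBCC
9: · SUBVS
10: ✓ MOVMI  r0←0xee

VAL = 0xb5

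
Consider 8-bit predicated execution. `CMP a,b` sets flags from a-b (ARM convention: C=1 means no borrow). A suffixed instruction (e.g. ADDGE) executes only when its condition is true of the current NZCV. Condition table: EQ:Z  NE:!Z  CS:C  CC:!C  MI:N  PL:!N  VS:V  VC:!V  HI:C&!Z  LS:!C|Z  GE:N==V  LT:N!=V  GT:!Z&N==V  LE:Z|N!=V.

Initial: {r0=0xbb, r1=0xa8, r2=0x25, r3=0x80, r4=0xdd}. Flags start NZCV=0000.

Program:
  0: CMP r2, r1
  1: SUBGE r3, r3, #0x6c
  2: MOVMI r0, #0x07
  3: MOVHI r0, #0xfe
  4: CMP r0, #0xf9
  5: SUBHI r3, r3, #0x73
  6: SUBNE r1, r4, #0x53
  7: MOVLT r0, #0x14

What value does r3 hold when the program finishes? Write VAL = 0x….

VAL = 0x14

[0] flags=0000 → (cmp)
[1] flags=0000 GE?T → r3=0x14
[2] flags=0000 MI?F → skip
[3] flags=0000 HI?F → skip
[4] flags=1000 → (cmp)
[5] flags=1000 HI?F → skip
[6] flags=1000 NE?T → r1=0x8a
[7] flags=1000 LT?T → r0=0x14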